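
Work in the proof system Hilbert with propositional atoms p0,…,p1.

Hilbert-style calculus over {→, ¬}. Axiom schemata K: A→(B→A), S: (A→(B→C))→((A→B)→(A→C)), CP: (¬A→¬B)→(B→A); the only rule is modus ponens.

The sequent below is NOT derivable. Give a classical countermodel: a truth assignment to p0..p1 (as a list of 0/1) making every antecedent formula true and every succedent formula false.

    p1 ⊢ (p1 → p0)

Truth-table refutation:
  v=00: Γ:[p1=F] Δ:[(p1 → p0)=T] refutes=False
  v=01: Γ:[p1=T] Δ:[(p1 → p0)=F] refutes=True  ← countermodel

Result: [0, 1]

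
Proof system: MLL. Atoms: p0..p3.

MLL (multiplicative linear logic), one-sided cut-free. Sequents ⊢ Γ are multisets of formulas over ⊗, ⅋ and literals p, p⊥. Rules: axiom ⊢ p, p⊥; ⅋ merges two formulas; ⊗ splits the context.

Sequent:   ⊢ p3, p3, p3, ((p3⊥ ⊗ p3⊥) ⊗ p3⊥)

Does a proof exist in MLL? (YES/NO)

Proof tree:
[⊗]  ⊢ p3, p3, p3, ((p3⊥ ⊗ p3⊥) ⊗ p3⊥)
  [⊗]  ⊢ p3, p3, (p3⊥ ⊗ p3⊥)
    [Ax]  ⊢ p3, p3⊥
    [Ax]  ⊢ p3, p3⊥
  [Ax]  ⊢ p3, p3⊥

Result: YES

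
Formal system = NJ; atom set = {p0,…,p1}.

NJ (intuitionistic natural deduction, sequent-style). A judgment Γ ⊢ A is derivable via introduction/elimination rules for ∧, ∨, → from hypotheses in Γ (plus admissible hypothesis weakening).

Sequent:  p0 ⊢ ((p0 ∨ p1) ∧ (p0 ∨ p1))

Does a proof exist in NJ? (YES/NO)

Derivation (root first):
[∧I] p0 ⊢ ((p0 ∨ p1) ∧ (p0 ∨ p1))
  [∨I₁] p0 ⊢ (p0 ∨ p1)
    [Ax] p0 ⊢ p0
  [∨I₁] p0 ⊢ (p0 ∨ p1)
    [Ax] p0 ⊢ p0

Result: YES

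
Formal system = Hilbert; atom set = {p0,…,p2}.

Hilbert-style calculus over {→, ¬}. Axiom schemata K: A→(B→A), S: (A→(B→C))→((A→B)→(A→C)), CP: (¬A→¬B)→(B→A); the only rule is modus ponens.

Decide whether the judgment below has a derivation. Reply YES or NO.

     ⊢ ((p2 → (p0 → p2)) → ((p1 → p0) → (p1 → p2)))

Search for a countermodel by truth-table:
  v=000: Γ:[] Δ:[((p2 → (p0 → p2)) → ((p1 → p0) → (p1 → p2)))=T] refutes=False
  v=001: Γ:[] Δ:[((p2 → (p0 → p2)) → ((p1 → p0) → (p1 → p2)))=T] refutes=False
  v=010: Γ:[] Δ:[((p2 → (p0 → p2)) → ((p1 → p0) → (p1 → p2)))=T] refutes=False
  v=011: Γ:[] Δ:[((p2 → (p0 → p2)) → ((p1 → p0) → (p1 → p2)))=T] refutes=False
  v=100: Γ:[] Δ:[((p2 → (p0 → p2)) → ((p1 → p0) → (p1 → p2)))=T] refutes=False
  v=101: Γ:[] Δ:[((p2 → (p0 → p2)) → ((p1 → p0) → (p1 → p2)))=T] refutes=False
  v=110: Γ:[] Δ:[((p2 → (p0 → p2)) → ((p1 → p0) → (p1 → p2)))=F] refutes=True  ← countermodel

Result: NO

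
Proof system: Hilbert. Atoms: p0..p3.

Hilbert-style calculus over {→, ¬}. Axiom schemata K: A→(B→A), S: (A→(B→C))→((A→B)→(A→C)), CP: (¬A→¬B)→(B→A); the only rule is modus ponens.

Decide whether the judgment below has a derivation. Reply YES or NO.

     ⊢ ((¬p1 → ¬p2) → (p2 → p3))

Search for a countermodel by truth-table:
  v=0000: Γ:[] Δ:[((¬p1 → ¬p2) → (p2 → p3))=T] refutes=False
  v=0001: Γ:[] Δ:[((¬p1 → ¬p2) → (p2 → p3))=T] refutes=False
  v=0010: Γ:[] Δ:[((¬p1 → ¬p2) → (p2 → p3))=T] refutes=False
  v=0011: Γ:[] Δ:[((¬p1 → ¬p2) → (p2 → p3))=T] refutes=False
  v=0100: Γ:[] Δ:[((¬p1 → ¬p2) → (p2 → p3))=T] refutes=False
  v=0101: Γ:[] Δ:[((¬p1 → ¬p2) → (p2 → p3))=T] refutes=False
  v=0110: Γ:[] Δ:[((¬p1 → ¬p2) → (p2 → p3))=F] refutes=True  ← countermodel

Result: NO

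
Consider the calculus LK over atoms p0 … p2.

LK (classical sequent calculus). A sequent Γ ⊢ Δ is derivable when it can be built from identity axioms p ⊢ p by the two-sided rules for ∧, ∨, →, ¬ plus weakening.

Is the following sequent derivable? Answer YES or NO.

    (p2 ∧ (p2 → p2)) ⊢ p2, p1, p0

Derivation (root first):
[∧L] (p2 ∧ (p2 → p2)) ⊢ p2, p1, p0
  [WR] p2, (p2 → p2) ⊢ p2, p1, p0
    [WR] p2, (p2 → p2) ⊢ p2, p1
      [→L] p2, (p2 → p2) ⊢ p2
        [Ax] p2 ⊢ p2
        [Ax] p2 ⊢ p2

Result: YES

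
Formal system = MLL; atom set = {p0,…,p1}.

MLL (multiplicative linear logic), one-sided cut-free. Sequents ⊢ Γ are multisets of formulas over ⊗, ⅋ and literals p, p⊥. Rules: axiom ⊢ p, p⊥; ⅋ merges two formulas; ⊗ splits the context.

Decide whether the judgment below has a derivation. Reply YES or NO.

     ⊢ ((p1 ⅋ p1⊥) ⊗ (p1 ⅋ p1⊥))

Proof tree:
[⊗]  ⊢ ((p1 ⅋ p1⊥) ⊗ (p1 ⅋ p1⊥))
  [⅋]  ⊢ (p1 ⅋ p1⊥)
    [Ax]  ⊢ p1, p1⊥
  [⅋]  ⊢ (p1 ⅋ p1⊥)
    [Ax]  ⊢ p1, p1⊥

Result: YES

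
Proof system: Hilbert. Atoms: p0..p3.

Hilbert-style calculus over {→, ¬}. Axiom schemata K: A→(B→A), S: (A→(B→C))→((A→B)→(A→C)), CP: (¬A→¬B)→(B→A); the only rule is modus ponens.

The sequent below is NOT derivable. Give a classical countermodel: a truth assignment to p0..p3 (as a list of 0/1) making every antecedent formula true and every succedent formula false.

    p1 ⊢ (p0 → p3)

Search for a countermodel by truth-table:
  v=0000: Γ:[p1=F] Δ:[(p0 → p3)=T] refutes=False
  v=0001: Γ:[p1=F] Δ:[(p0 → p3)=T] refutes=False
  v=0010: Γ:[p1=F] Δ:[(p0 → p3)=T] refutes=False
  v=0011: Γ:[p1=F] Δ:[(p0 → p3)=T] refutes=False
  v=0100: Γ:[p1=T] Δ:[(p0 → p3)=T] refutes=False
  v=0101: Γ:[p1=T] Δ:[(p0 → p3)=T] refutes=False
  v=0110: Γ:[p1=T] Δ:[(p0 → p3)=T] refutes=False
  v=0111: Γ:[p1=T] Δ:[(p0 → p3)=T] refutes=False
  v=1000: Γ:[p1=F] Δ:[(p0 → p3)=F] refutes=False
  v=1001: Γ:[p1=F] Δ:[(p0 → p3)=T] refutes=False
  v=1010: Γ:[p1=F] Δ:[(p0 → p3)=F] refutes=False
  v=1011: Γ:[p1=F] Δ:[(p0 → p3)=T] refutes=False
  v=1100: Γ:[p1=T] Δ:[(p0 → p3)=F] refutes=True  ← countermodel

Result: [1, 1, 0, 0]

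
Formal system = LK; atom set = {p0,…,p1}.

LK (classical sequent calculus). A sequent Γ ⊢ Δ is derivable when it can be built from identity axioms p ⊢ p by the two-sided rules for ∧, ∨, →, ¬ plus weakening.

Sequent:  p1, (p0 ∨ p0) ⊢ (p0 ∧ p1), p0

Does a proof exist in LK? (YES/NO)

Derivation trace:
[∨L] p1, (p0 ∨ p0) ⊢ (p0 ∧ p1), p0
  [Ax] p0 ⊢ p0
  [∧R] p1, p0 ⊢ (p0 ∧ p1)
    [Ax] p0 ⊢ p0
    [WL] p1, p0 ⊢ p1
      [Ax] p1 ⊢ p1

Result: YES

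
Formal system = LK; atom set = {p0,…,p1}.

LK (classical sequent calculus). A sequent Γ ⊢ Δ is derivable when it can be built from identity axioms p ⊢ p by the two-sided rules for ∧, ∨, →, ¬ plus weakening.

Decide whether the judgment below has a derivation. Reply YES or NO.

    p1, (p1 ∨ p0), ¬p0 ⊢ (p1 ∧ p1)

Proof tree:
[∧R] p1, (p1 ∨ p0), ¬p0 ⊢ (p1 ∧ p1)
  [Ax] p1 ⊢ p1
  [¬L] (p1 ∨ p0), ¬p0 ⊢ p1
    [∨L] (p1 ∨ p0) ⊢ p1, p0
      [Ax] p1 ⊢ p1
      [Ax] p0 ⊢ p0

Result: YES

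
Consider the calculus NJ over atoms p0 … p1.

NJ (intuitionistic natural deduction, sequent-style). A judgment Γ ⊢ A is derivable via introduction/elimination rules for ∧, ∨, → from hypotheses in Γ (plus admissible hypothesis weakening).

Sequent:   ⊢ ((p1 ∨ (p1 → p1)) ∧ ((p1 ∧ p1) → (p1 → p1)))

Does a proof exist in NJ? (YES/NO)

Proof tree:
[∧I]  ⊢ ((p1 ∨ (p1 → p1)) ∧ ((p1 ∧ p1) → (p1 → p1)))
  [∨I₂]  ⊢ (p1 ∨ (p1 → p1))
    [→I]  ⊢ (p1 → p1)
      [Ax] p1 ⊢ p1
  [→I]  ⊢ ((p1 ∧ p1) → (p1 → p1))
    [Wk] (p1 ∧ p1) ⊢ (p1 → p1)
      [→I]  ⊢ (p1 → p1)
        [Ax] p1 ⊢ p1

Result: YES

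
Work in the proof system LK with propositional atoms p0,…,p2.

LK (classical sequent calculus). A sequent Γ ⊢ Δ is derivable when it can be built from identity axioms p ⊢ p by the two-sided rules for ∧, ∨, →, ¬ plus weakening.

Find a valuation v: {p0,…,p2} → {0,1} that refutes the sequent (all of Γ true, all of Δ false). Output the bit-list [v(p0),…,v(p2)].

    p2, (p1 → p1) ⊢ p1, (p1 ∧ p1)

Search for a countermodel by truth-table:
  v=000: Γ:[p2=F, (p1 → p1)=T] Δ:[p1=F, (p1 ∧ p1)=F] refutes=False
  v=001: Γ:[p2=T, (p1 → p1)=T] Δ:[p1=F, (p1 ∧ p1)=F] refutes=True  ← countermodel

Result: [0, 0, 1]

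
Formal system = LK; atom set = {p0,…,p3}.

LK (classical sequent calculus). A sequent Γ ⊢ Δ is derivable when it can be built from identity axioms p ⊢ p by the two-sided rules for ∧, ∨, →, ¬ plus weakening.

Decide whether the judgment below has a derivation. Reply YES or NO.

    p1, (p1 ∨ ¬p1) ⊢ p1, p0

Derivation trace:
[∨L] p1, (p1 ∨ ¬p1) ⊢ p1, p0
  [WR] p1 ⊢ p1, p0
    [Ax] p1 ⊢ p1
  [¬L] p1, ¬p1 ⊢ p0
    [WR] p1 ⊢ p1, p0
      [Ax] p1 ⊢ p1

Result: YES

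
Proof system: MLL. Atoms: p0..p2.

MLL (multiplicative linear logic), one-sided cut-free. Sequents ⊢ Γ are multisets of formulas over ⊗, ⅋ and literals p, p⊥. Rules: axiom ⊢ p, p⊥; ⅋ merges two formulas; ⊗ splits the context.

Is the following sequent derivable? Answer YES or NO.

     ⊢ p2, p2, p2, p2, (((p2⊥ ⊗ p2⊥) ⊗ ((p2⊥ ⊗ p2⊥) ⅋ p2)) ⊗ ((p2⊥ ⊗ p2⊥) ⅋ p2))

Proof tree:
[⊗]  ⊢ p2, p2, p2, p2, (((p2⊥ ⊗ p2⊥) ⊗ ((p2⊥ ⊗ p2⊥) ⅋ p2)) ⊗ ((p2⊥ ⊗ p2⊥) ⅋ p2))
  [⊗]  ⊢ p2, p2, p2, ((p2⊥ ⊗ p2⊥) ⊗ ((p2⊥ ⊗ p2⊥) ⅋ p2))
    [⊗]  ⊢ p2, p2, (p2⊥ ⊗ p2⊥)
      [Ax]  ⊢ p2, p2⊥
      [Ax]  ⊢ p2, p2⊥
    [⅋]  ⊢ p2, ((p2⊥ ⊗ p2⊥) ⅋ p2)
      [⊗]  ⊢ p2, p2, (p2⊥ ⊗ p2⊥)
        [Ax]  ⊢ p2, p2⊥
        [Ax]  ⊢ p2, p2⊥
  [⅋]  ⊢ p2, ((p2⊥ ⊗ p2⊥) ⅋ p2)
    [⊗]  ⊢ p2, p2, (p2⊥ ⊗ p2⊥)
      [Ax]  ⊢ p2, p2⊥
      [Ax]  ⊢ p2, p2⊥

Result: YES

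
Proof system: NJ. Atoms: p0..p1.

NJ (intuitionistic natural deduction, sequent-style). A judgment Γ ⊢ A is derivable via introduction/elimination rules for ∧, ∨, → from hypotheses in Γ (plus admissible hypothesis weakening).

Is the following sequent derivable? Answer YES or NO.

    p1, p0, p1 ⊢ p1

Derivation (root first):
[Wk] p1, p0, p1 ⊢ p1
  [Wk] p1, p0 ⊢ p1
    [Ax] p1 ⊢ p1

Result: YES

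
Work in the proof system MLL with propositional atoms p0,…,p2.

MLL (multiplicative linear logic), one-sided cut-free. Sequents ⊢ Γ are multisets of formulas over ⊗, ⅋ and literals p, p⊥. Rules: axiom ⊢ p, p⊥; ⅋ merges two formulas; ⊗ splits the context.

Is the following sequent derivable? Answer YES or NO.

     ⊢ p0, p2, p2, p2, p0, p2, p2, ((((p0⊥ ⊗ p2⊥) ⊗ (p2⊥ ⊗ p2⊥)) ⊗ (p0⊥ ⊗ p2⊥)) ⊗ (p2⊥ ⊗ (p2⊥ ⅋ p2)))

Proof tree:
[⊗]  ⊢ p0, p2, p2, p2, p0, p2, p2, ((((p0⊥ ⊗ p2⊥) ⊗ (p2⊥ ⊗ p2⊥)) ⊗ (p0⊥ ⊗ p2⊥)) ⊗ (p2⊥ ⊗ (p2⊥ ⅋ p2)))
  [⊗]  ⊢ p0, p2, p2, p2, p0, p2, (((p0⊥ ⊗ p2⊥) ⊗ (p2⊥ ⊗ p2⊥)) ⊗ (p0⊥ ⊗ p2⊥))
    [⊗]  ⊢ p0, p2, p2, p2, ((p0⊥ ⊗ p2⊥) ⊗ (p2⊥ ⊗ p2⊥))
      [⊗]  ⊢ p0, p2, (p0⊥ ⊗ p2⊥)
        [Ax]  ⊢ p0, p0⊥
        [Ax]  ⊢ p2, p2⊥
      [⊗]  ⊢ p2, p2, (p2⊥ ⊗ p2⊥)
        [Ax]  ⊢ p2, p2⊥
        [Ax]  ⊢ p2, p2⊥
    [⊗]  ⊢ p0, p2, (p0⊥ ⊗ p2⊥)
      [Ax]  ⊢ p0, p0⊥
      [Ax]  ⊢ p2, p2⊥
  [⊗]  ⊢ p2, (p2⊥ ⊗ (p2⊥ ⅋ p2))
    [Ax]  ⊢ p2, p2⊥
    [⅋]  ⊢ (p2⊥ ⅋ p2)
      [Ax]  ⊢ p2, p2⊥

Result: YES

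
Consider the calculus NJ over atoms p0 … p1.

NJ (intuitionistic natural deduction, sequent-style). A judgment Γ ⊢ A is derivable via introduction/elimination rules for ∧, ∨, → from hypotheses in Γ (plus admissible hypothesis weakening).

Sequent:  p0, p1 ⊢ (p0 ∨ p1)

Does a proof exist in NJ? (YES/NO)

Derivation trace:
[∨I₁] p0, p1 ⊢ (p0 ∨ p1)
  [Wk] p0, p1 ⊢ p0
    [Ax] p0 ⊢ p0

Result: YES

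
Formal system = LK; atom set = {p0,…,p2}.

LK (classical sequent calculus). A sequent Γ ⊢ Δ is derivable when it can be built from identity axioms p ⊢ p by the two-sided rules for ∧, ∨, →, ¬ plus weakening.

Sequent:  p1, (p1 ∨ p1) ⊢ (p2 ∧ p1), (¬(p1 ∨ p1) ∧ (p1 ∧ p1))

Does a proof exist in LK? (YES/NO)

Truth-table refutation:
  v=000: Γ:[p1=F, (p1 ∨ p1)=F] Δ:[(p2 ∧ p1)=F, (¬(p1 ∨ p1) ∧ (p1 ∧ p1))=F] refutes=False
  v=001: Γ:[p1=F, (p1 ∨ p1)=F] Δ:[(p2 ∧ p1)=F, (¬(p1 ∨ p1) ∧ (p1 ∧ p1))=F] refutes=False
  v=010: Γ:[p1=T, (p1 ∨ p1)=T] Δ:[(p2 ∧ p1)=F, (¬(p1 ∨ p1) ∧ (p1 ∧ p1))=F] refutes=True  ← countermodel

Result: NO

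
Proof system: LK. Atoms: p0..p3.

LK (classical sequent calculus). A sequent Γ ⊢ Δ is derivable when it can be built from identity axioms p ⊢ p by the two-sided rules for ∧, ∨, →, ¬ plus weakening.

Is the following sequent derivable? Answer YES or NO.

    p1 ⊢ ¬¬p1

Derivation (root first):
[¬R] p1 ⊢ ¬¬p1
  [¬L] p1, ¬p1 ⊢ 
    [Ax] p1 ⊢ p1

Result: YES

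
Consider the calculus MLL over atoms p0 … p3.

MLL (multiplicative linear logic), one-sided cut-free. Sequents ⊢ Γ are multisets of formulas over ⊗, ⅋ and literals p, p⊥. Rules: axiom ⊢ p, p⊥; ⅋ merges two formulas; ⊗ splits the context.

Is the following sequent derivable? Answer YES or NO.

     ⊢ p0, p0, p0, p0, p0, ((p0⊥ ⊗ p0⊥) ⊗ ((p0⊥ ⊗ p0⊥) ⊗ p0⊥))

Proof tree:
[⊗]  ⊢ p0, p0, p0, p0, p0, ((p0⊥ ⊗ p0⊥) ⊗ ((p0⊥ ⊗ p0⊥) ⊗ p0⊥))
  [⊗]  ⊢ p0, p0, (p0⊥ ⊗ p0⊥)
    [Ax]  ⊢ p0, p0⊥
    [Ax]  ⊢ p0, p0⊥
  [⊗]  ⊢ p0, p0, p0, ((p0⊥ ⊗ p0⊥) ⊗ p0⊥)
    [⊗]  ⊢ p0, p0, (p0⊥ ⊗ p0⊥)
      [Ax]  ⊢ p0, p0⊥
      [Ax]  ⊢ p0, p0⊥
    [Ax]  ⊢ p0, p0⊥

Result: YES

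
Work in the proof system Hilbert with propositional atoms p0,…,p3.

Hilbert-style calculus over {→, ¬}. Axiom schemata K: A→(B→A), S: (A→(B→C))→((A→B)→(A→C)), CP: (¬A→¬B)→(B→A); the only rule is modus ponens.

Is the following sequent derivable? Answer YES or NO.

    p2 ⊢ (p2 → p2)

Derivation (root first):
[MP] p2 ⊢ (p2 → p2)
  [K]  ⊢ (p2 → (p2 → p2))
  [MP] p2 ⊢ p2
    [MP] p2 ⊢ (p2 → p2)
      [K]  ⊢ (p2 → (p2 → p2))
      [Hyp] p2 ⊢ p2
    [Hyp] p2 ⊢ p2

Result: YES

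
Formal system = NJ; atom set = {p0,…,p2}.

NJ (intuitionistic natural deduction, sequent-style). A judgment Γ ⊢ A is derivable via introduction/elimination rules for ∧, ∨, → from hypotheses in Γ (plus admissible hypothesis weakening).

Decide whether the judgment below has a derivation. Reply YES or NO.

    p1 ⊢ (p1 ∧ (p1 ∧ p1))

Derivation (root first):
[∧I] p1 ⊢ (p1 ∧ (p1 ∧ p1))
  [Ax] p1 ⊢ p1
  [∧I] p1 ⊢ (p1 ∧ p1)
    [Ax] p1 ⊢ p1
    [Ax] p1 ⊢ p1

Result: YES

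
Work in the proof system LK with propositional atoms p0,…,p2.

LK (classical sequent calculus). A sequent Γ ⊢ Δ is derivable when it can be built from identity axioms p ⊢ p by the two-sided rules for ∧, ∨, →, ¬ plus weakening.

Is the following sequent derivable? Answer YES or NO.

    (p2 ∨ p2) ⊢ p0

Truth-table refutation:
  v=000: Γ:[(p2 ∨ p2)=F] Δ:[p0=F] refutes=False
  v=001: Γ:[(p2 ∨ p2)=T] Δ:[p0=F] refutes=True  ← countermodel

Result: NO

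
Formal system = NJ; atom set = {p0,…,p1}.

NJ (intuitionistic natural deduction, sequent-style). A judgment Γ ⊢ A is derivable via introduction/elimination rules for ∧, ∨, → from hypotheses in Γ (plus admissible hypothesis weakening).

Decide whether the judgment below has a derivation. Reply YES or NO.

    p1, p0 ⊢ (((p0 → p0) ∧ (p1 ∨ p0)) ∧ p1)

Proof tree:
[∧I] p1, p0 ⊢ (((p0 → p0) ∧ (p1 ∨ p0)) ∧ p1)
  [∧I] p0 ⊢ ((p0 → p0) ∧ (p1 ∨ p0))
    [→I]  ⊢ (p0 → p0)
      [Ax] p0 ⊢ p0
    [∨I₂] p0 ⊢ (p1 ∨ p0)
      [Ax] p0 ⊢ p0
  [Ax] p1 ⊢ p1

Result: YES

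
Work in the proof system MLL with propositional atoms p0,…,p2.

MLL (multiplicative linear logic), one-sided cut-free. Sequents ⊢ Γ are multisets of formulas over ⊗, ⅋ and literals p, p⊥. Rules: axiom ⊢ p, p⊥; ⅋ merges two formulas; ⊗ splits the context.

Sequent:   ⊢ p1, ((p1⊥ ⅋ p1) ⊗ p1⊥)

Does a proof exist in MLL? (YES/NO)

Derivation (root first):
[⊗]  ⊢ p1, ((p1⊥ ⅋ p1) ⊗ p1⊥)
  [⅋]  ⊢ (p1⊥ ⅋ p1)
    [Ax]  ⊢ p1, p1⊥
  [Ax]  ⊢ p1, p1⊥

Result: YES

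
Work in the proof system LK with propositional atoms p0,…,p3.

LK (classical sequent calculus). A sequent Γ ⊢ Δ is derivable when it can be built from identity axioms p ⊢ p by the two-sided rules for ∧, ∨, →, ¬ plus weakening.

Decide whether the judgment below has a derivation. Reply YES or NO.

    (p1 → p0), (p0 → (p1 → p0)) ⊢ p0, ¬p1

Proof tree:
[¬R] (p1 → p0), (p0 → (p1 → p0)) ⊢ p0, ¬p1
  [→L] p1, (p1 → p0), (p0 → (p1 → p0)) ⊢ p0
    [→L] p1, (p1 → p0) ⊢ p0
      [Ax] p1 ⊢ p1
      [Ax] p0 ⊢ p0
    [→L] p1, (p1 → p0) ⊢ p0
      [Ax] p1 ⊢ p1
      [Ax] p0 ⊢ p0

Result: YES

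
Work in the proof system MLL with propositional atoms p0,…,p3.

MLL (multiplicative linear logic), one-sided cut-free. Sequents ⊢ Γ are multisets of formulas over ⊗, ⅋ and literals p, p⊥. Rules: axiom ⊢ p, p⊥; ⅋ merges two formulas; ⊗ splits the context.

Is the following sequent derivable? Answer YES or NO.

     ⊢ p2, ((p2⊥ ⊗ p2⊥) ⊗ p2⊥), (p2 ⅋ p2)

Derivation (root first):
[⅋]  ⊢ p2, ((p2⊥ ⊗ p2⊥) ⊗ p2⊥), (p2 ⅋ p2)
  [⊗]  ⊢ p2, p2, p2, ((p2⊥ ⊗ p2⊥) ⊗ p2⊥)
    [⊗]  ⊢ p2, p2, (p2⊥ ⊗ p2⊥)
      [Ax]  ⊢ p2, p2⊥
      [Ax]  ⊢ p2, p2⊥
    [Ax]  ⊢ p2, p2⊥

Result: YES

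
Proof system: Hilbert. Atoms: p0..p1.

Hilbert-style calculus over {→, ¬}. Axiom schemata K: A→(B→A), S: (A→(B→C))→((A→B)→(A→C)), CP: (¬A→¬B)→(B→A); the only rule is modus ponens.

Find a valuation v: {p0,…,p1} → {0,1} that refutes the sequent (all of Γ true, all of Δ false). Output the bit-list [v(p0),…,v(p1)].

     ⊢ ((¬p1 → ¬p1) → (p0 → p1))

Search for a countermodel by truth-table:
  v=00: Γ:[] Δ:[((¬p1 → ¬p1) → (p0 → p1))=T] refutes=False
  v=01: Γ:[] Δ:[((¬p1 → ¬p1) → (p0 → p1))=T] refutes=False
  v=10: Γ:[] Δ:[((¬p1 → ¬p1) → (p0 → p1))=F] refutes=True  ← countermodel

Result: [1, 0]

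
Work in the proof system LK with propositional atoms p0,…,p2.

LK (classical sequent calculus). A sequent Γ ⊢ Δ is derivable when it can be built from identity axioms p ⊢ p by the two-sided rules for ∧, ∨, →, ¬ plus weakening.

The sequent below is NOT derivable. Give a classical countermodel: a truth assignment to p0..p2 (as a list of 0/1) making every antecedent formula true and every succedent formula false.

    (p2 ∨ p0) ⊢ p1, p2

Truth-table refutation:
  v=000: Γ:[(p2 ∨ p0)=F] Δ:[p1=F, p2=F] refutes=False
  v=001: Γ:[(p2 ∨ p0)=T] Δ:[p1=F, p2=T] refutes=False
  v=010: Γ:[(p2 ∨ p0)=F] Δ:[p1=T, p2=F] refutes=False
  v=011: Γ:[(p2 ∨ p0)=T] Δ:[p1=T, p2=T] refutes=False
  v=100: Γ:[(p2 ∨ p0)=T] Δ:[p1=F, p2=F] refutes=True  ← countermodel

Result: [1, 0, 0]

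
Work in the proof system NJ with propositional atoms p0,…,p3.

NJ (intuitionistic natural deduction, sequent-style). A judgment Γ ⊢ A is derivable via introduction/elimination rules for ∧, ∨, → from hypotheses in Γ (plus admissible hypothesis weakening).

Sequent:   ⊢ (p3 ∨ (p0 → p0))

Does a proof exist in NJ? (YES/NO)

Derivation (root first):
[∨I₂]  ⊢ (p3 ∨ (p0 → p0))
  [→I]  ⊢ (p0 → p0)
    [Ax] p0 ⊢ p0

Result: YES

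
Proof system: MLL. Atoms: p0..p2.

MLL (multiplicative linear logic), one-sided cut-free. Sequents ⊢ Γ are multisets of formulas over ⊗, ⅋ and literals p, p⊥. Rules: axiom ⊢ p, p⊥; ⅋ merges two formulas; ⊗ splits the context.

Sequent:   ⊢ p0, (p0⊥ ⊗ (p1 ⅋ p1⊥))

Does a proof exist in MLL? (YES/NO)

Derivation (root first):
[⊗]  ⊢ p0, (p0⊥ ⊗ (p1 ⅋ p1⊥))
  [Ax]  ⊢ p0, p0⊥
  [⅋]  ⊢ (p1 ⅋ p1⊥)
    [Ax]  ⊢ p1, p1⊥

Result: YES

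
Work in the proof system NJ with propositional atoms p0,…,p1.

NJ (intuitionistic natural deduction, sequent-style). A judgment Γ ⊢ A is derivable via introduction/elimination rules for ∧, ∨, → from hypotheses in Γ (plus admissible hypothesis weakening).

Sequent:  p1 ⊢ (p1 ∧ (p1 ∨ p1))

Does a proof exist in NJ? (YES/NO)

Derivation (root first):
[∧I] p1 ⊢ (p1 ∧ (p1 ∨ p1))
  [Ax] p1 ⊢ p1
  [∨I₁] p1 ⊢ (p1 ∨ p1)
    [Ax] p1 ⊢ p1

Result: YES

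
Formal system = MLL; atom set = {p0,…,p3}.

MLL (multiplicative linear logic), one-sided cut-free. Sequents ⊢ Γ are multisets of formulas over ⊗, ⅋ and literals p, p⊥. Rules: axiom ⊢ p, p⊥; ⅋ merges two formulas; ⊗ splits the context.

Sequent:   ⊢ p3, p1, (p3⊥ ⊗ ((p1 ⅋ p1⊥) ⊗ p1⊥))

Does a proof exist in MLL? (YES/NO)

Derivation trace:
[⊗]  ⊢ p3, p1, (p3⊥ ⊗ ((p1 ⅋ p1⊥) ⊗ p1⊥))
  [Ax]  ⊢ p3, p3⊥
  [⊗]  ⊢ p1, ((p1 ⅋ p1⊥) ⊗ p1⊥)
    [⅋]  ⊢ (p1 ⅋ p1⊥)
      [Ax]  ⊢ p1, p1⊥
    [Ax]  ⊢ p1, p1⊥

Result: YES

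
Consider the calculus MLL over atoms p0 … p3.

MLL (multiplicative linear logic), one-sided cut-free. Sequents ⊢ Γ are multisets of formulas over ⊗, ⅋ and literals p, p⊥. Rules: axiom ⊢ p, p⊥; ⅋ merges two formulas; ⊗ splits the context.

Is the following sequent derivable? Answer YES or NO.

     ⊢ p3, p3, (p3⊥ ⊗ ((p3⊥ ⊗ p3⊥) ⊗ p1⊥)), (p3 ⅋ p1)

Derivation trace:
[⅋]  ⊢ p3, p3, (p3⊥ ⊗ ((p3⊥ ⊗ p3⊥) ⊗ p1⊥)), (p3 ⅋ p1)
  [⊗]  ⊢ p3, p3, p3, p1, (p3⊥ ⊗ ((p3⊥ ⊗ p3⊥) ⊗ p1⊥))
    [Ax]  ⊢ p3, p3⊥
    [⊗]  ⊢ p3, p3, p1, ((p3⊥ ⊗ p3⊥) ⊗ p1⊥)
      [⊗]  ⊢ p3, p3, (p3⊥ ⊗ p3⊥)
        [Ax]  ⊢ p3, p3⊥
        [Ax]  ⊢ p3, p3⊥
      [Ax]  ⊢ p1, p1⊥

Result: YES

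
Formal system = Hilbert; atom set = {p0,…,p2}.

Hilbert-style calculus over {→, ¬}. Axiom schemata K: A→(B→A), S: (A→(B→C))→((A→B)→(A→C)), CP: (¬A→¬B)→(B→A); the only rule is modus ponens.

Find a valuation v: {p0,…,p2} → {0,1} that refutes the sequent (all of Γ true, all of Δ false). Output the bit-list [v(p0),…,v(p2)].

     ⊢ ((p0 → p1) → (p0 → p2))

Search for a countermodel by truth-table:
  v=000: Γ:[] Δ:[((p0 → p1) → (p0 → p2))=T] refutes=False
  v=001: Γ:[] Δ:[((p0 → p1) → (p0 → p2))=T] refutes=False
  v=010: Γ:[] Δ:[((p0 → p1) → (p0 → p2))=T] refutes=False
  v=011: Γ:[] Δ:[((p0 → p1) → (p0 → p2))=T] refutes=False
  v=100: Γ:[] Δ:[((p0 → p1) → (p0 → p2))=T] refutes=False
  v=101: Γ:[] Δ:[((p0 → p1) → (p0 → p2))=T] refutes=False
  v=110: Γ:[] Δ:[((p0 → p1) → (p0 → p2))=F] refutes=True  ← countermodel

Result: [1, 1, 0]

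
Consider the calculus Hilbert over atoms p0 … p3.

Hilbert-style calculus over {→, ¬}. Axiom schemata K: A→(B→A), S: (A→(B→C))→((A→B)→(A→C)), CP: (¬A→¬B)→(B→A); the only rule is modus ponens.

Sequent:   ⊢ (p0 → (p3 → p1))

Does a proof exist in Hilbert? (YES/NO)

Search for a countermodel by truth-table:
  v=0000: Γ:[] Δ:[(p0 → (p3 → p1))=T] refutes=False
  v=0001: Γ:[] Δ:[(p0 → (p3 → p1))=T] refutes=False
  v=0010: Γ:[] Δ:[(p0 → (p3 → p1))=T] refutes=False
  v=0011: Γ:[] Δ:[(p0 → (p3 → p1))=T] refutes=False
  v=0100: Γ:[] Δ:[(p0 → (p3 → p1))=T] refutes=False
  v=0101: Γ:[] Δ:[(p0 → (p3 → p1))=T] refutes=False
  v=0110: Γ:[] Δ:[(p0 → (p3 → p1))=T] refutes=False
  v=0111: Γ:[] Δ:[(p0 → (p3 → p1))=T] refutes=False
  v=1000: Γ:[] Δ:[(p0 → (p3 → p1))=T] refutes=False
  v=1001: Γ:[] Δ:[(p0 → (p3 → p1))=F] refutes=True  ← countermodel

Result: NO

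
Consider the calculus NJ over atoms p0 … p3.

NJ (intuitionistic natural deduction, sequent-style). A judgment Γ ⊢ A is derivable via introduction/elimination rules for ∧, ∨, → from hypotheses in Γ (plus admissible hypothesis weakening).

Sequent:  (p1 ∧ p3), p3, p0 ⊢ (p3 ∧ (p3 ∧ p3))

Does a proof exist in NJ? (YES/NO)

Derivation trace:
[Wk] (p1 ∧ p3), p3, p0 ⊢ (p3 ∧ (p3 ∧ p3))
  [∧I] (p1 ∧ p3), p3 ⊢ (p3 ∧ (p3 ∧ p3))
    [Ax] p3 ⊢ p3
    [Wk] p3, (p1 ∧ p3) ⊢ (p3 ∧ p3)
      [∧I] p3 ⊢ (p3 ∧ p3)
        [Ax] p3 ⊢ p3
        [Ax] p3 ⊢ p3

Result: YES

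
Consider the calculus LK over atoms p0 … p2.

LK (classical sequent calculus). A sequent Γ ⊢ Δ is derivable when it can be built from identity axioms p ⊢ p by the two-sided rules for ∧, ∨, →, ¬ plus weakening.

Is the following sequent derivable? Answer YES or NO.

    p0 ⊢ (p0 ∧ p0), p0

Proof tree:
[WR] p0 ⊢ (p0 ∧ p0), p0
  [∧R] p0 ⊢ (p0 ∧ p0)
    [Ax] p0 ⊢ p0
    [Ax] p0 ⊢ p0

Result: YES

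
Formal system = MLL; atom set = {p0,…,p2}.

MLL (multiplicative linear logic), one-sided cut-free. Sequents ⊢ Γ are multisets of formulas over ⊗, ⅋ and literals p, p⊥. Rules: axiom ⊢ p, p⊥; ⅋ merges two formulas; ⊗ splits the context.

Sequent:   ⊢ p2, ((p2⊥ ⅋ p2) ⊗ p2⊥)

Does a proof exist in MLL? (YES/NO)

Derivation (root first):
[⊗]  ⊢ p2, ((p2⊥ ⅋ p2) ⊗ p2⊥)
  [⅋]  ⊢ (p2⊥ ⅋ p2)
    [Ax]  ⊢ p2, p2⊥
  [Ax]  ⊢ p2, p2⊥

Result: YES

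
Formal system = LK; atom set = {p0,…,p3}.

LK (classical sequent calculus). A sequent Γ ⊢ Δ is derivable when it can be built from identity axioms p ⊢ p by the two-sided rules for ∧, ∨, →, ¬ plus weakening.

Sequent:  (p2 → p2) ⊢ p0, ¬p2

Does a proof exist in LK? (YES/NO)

Enumerate valuations to refute Γ ⊢ Δ:
  v=0000: Γ:[(p2 → p2)=T] Δ:[p0=F, ¬p2=T] refutes=False
  v=0001: Γ:[(p2 → p2)=T] Δ:[p0=F, ¬p2=T] refutes=False
  v=0010: Γ:[(p2 → p2)=T] Δ:[p0=F, ¬p2=F] refutes=True  ← countermodel

Result: NO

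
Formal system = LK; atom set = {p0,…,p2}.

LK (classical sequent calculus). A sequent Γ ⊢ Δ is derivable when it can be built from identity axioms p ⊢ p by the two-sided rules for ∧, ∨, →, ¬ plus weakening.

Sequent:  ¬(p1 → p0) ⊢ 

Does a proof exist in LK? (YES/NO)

Search for a countermodel by truth-table:
  v=000: Γ:[¬(p1 → p0)=F] Δ:[] refutes=False
  v=001: Γ:[¬(p1 → p0)=F] Δ:[] refutes=False
  v=010: Γ:[¬(p1 → p0)=T] Δ:[] refutes=True  ← countermodel

Result: NO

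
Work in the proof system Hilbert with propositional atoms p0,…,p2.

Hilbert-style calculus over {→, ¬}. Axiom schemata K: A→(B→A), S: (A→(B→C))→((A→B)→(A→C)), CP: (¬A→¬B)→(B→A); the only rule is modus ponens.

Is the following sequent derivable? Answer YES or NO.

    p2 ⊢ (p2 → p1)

Enumerate valuations to refute Γ ⊢ Δ:
  v=000: Γ:[p2=F] Δ:[(p2 → p1)=T] refutes=False
  v=001: Γ:[p2=T] Δ:[(p2 → p1)=F] refutes=True  ← countermodel

Result: NO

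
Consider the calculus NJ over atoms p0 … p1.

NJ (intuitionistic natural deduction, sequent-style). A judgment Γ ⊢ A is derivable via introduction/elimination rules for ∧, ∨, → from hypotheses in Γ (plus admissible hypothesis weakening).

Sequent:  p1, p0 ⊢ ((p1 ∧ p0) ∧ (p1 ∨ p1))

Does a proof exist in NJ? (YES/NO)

Proof tree:
[∧I] p1, p0 ⊢ ((p1 ∧ p0) ∧ (p1 ∨ p1))
  [∧I] p1, p0 ⊢ (p1 ∧ p0)
    [Ax] p1 ⊢ p1
    [Ax] p0 ⊢ p0
  [∨I₂] p1 ⊢ (p1 ∨ p1)
    [Ax] p1 ⊢ p1

Result: YES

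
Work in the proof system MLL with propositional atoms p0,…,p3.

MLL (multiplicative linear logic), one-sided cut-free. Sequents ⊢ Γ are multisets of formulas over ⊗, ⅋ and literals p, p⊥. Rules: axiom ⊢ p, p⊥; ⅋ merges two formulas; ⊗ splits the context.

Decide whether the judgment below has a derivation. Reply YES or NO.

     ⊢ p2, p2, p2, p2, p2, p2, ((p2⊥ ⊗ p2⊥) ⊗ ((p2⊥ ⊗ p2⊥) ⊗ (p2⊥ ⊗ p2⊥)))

Derivation trace:
[⊗]  ⊢ p2, p2, p2, p2, p2, p2, ((p2⊥ ⊗ p2⊥) ⊗ ((p2⊥ ⊗ p2⊥) ⊗ (p2⊥ ⊗ p2⊥)))
  [⊗]  ⊢ p2, p2, (p2⊥ ⊗ p2⊥)
    [Ax]  ⊢ p2, p2⊥
    [Ax]  ⊢ p2, p2⊥
  [⊗]  ⊢ p2, p2, p2, p2, ((p2⊥ ⊗ p2⊥) ⊗ (p2⊥ ⊗ p2⊥))
    [⊗]  ⊢ p2, p2, (p2⊥ ⊗ p2⊥)
      [Ax]  ⊢ p2, p2⊥
      [Ax]  ⊢ p2, p2⊥
    [⊗]  ⊢ p2, p2, (p2⊥ ⊗ p2⊥)
      [Ax]  ⊢ p2, p2⊥
      [Ax]  ⊢ p2, p2⊥

Result: YES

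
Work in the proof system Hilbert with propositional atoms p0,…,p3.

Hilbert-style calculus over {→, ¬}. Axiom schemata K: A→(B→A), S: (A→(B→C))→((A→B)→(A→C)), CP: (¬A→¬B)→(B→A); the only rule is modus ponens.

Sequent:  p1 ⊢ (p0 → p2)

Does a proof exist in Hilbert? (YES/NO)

Search for a countermodel by truth-table:
  v=0000: Γ:[p1=F] Δ:[(p0 → p2)=T] refutes=False
  v=0001: Γ:[p1=F] Δ:[(p0 → p2)=T] refutes=False
  v=0010: Γ:[p1=F] Δ:[(p0 → p2)=T] refutes=False
  v=0011: Γ:[p1=F] Δ:[(p0 → p2)=T] refutes=False
  v=0100: Γ:[p1=T] Δ:[(p0 → p2)=T] refutes=False
  v=0101: Γ:[p1=T] Δ:[(p0 → p2)=T] refutes=False
  v=0110: Γ:[p1=T] Δ:[(p0 → p2)=T] refutes=False
  v=0111: Γ:[p1=T] Δ:[(p0 → p2)=T] refutes=False
  v=1000: Γ:[p1=F] Δ:[(p0 → p2)=F] refutes=False
  v=1001: Γ:[p1=F] Δ:[(p0 → p2)=F] refutes=False
  v=1010: Γ:[p1=F] Δ:[(p0 → p2)=T] refutes=False
  v=1011: Γ:[p1=F] Δ:[(p0 → p2)=T] refutes=False
  v=1100: Γ:[p1=T] Δ:[(p0 → p2)=F] refutes=True  ← countermodel

Result: NO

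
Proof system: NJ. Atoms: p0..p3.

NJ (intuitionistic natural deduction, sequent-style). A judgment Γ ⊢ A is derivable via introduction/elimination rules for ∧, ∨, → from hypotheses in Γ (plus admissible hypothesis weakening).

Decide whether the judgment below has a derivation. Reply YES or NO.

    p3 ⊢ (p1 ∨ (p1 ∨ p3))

Proof tree:
[∨I₂] p3 ⊢ (p1 ∨ (p1 ∨ p3))
  [∨I₂] p3 ⊢ (p1 ∨ p3)
    [Ax] p3 ⊢ p3

Result: YES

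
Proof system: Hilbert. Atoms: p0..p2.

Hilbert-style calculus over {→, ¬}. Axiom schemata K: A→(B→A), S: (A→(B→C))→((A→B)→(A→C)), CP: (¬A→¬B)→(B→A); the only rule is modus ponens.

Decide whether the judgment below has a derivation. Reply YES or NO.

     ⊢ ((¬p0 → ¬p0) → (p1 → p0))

Truth-table refutation:
  v=000: Γ:[] Δ:[((¬p0 → ¬p0) → (p1 → p0))=T] refutes=False
  v=001: Γ:[] Δ:[((¬p0 → ¬p0) → (p1 → p0))=T] refutes=False
  v=010: Γ:[] Δ:[((¬p0 → ¬p0) → (p1 → p0))=F] refutes=True  ← countermodel

Result: NO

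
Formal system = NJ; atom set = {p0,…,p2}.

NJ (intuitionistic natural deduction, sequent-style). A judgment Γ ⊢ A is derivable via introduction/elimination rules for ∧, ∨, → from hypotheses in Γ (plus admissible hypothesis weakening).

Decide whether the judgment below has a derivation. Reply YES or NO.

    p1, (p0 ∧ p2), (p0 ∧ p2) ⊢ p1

Derivation trace:
[Wk] p1, (p0 ∧ p2), (p0 ∧ p2) ⊢ p1
  [Wk] p1, (p0 ∧ p2) ⊢ p1
    [Ax] p1 ⊢ p1

Result: YES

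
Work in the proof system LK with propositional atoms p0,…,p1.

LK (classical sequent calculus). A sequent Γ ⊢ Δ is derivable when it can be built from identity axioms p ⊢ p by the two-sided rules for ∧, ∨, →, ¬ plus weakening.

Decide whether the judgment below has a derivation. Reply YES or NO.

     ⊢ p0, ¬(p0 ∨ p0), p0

Derivation trace:
[WR]  ⊢ p0, ¬(p0 ∨ p0), p0
  [¬R]  ⊢ p0, ¬(p0 ∨ p0)
    [∨L] (p0 ∨ p0) ⊢ p0
      [Ax] p0 ⊢ p0
      [Ax] p0 ⊢ p0

Result: YES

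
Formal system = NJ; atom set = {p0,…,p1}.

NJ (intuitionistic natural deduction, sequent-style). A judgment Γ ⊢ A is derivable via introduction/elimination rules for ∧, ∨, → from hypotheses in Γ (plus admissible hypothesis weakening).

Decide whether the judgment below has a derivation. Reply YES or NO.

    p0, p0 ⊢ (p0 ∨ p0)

Derivation trace:
[Wk] p0, p0 ⊢ (p0 ∨ p0)
  [∨I₂] p0 ⊢ (p0 ∨ p0)
    [Ax] p0 ⊢ p0

Result: YES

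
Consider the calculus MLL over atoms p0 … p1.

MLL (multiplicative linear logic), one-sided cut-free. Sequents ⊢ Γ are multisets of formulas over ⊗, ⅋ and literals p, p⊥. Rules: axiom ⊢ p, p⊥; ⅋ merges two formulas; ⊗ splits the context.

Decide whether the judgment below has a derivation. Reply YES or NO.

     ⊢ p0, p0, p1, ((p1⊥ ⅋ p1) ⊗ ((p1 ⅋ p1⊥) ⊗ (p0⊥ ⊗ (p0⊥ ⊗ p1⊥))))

Proof tree:
[⊗]  ⊢ p0, p0, p1, ((p1⊥ ⅋ p1) ⊗ ((p1 ⅋ p1⊥) ⊗ (p0⊥ ⊗ (p0⊥ ⊗ p1⊥))))
  [⅋]  ⊢ (p1⊥ ⅋ p1)
    [Ax]  ⊢ p1, p1⊥
  [⊗]  ⊢ p0, p0, p1, ((p1 ⅋ p1⊥) ⊗ (p0⊥ ⊗ (p0⊥ ⊗ p1⊥)))
    [⅋]  ⊢ (p1 ⅋ p1⊥)
      [Ax]  ⊢ p1, p1⊥
    [⊗]  ⊢ p0, p0, p1, (p0⊥ ⊗ (p0⊥ ⊗ p1⊥))
      [Ax]  ⊢ p0, p0⊥
      [⊗]  ⊢ p0, p1, (p0⊥ ⊗ p1⊥)
        [Ax]  ⊢ p0, p0⊥
        [Ax]  ⊢ p1, p1⊥

Result: YES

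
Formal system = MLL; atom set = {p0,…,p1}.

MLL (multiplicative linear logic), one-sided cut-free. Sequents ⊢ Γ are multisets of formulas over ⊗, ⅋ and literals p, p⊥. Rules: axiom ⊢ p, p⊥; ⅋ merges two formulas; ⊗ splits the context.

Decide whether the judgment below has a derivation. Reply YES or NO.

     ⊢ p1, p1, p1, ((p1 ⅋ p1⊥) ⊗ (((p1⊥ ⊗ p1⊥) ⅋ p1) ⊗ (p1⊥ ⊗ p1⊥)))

Derivation (root first):
[⊗]  ⊢ p1, p1, p1, ((p1 ⅋ p1⊥) ⊗ (((p1⊥ ⊗ p1⊥) ⅋ p1) ⊗ (p1⊥ ⊗ p1⊥)))
  [⅋]  ⊢ (p1 ⅋ p1⊥)
    [Ax]  ⊢ p1, p1⊥
  [⊗]  ⊢ p1, p1, p1, (((p1⊥ ⊗ p1⊥) ⅋ p1) ⊗ (p1⊥ ⊗ p1⊥))
    [⅋]  ⊢ p1, ((p1⊥ ⊗ p1⊥) ⅋ p1)
      [⊗]  ⊢ p1, p1, (p1⊥ ⊗ p1⊥)
        [Ax]  ⊢ p1, p1⊥
        [Ax]  ⊢ p1, p1⊥
    [⊗]  ⊢ p1, p1, (p1⊥ ⊗ p1⊥)
      [Ax]  ⊢ p1, p1⊥
      [Ax]  ⊢ p1, p1⊥

Result: YES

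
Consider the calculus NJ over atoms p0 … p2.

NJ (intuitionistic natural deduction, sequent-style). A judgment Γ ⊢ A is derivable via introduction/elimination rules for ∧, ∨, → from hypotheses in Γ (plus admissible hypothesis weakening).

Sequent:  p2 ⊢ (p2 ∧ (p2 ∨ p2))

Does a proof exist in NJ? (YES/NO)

Derivation (root first):
[∧I] p2 ⊢ (p2 ∧ (p2 ∨ p2))
  [Ax] p2 ⊢ p2
  [∨I₁] p2 ⊢ (p2 ∨ p2)
    [Ax] p2 ⊢ p2

Result: YES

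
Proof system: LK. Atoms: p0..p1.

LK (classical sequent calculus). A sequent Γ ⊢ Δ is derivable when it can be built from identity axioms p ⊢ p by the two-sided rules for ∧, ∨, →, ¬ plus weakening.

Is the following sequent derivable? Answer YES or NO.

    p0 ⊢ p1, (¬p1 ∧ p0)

Proof tree:
[∧R] p0 ⊢ p1, (¬p1 ∧ p0)
  [¬R]  ⊢ p1, ¬p1
    [Ax] p1 ⊢ p1
  [Ax] p0 ⊢ p0

Result: YES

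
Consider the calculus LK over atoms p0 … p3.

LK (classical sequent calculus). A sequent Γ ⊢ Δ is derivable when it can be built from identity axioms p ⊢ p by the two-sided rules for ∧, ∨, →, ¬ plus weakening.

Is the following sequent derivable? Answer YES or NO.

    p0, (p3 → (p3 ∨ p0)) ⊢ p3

Enumerate valuations to refute Γ ⊢ Δ:
  v=0000: Γ:[p0=F, (p3 → (p3 ∨ p0))=T] Δ:[p3=F] refutes=False
  v=0001: Γ:[p0=F, (p3 → (p3 ∨ p0))=T] Δ:[p3=T] refutes=False
  v=0010: Γ:[p0=F, (p3 → (p3 ∨ p0))=T] Δ:[p3=F] refutes=False
  v=0011: Γ:[p0=F, (p3 → (p3 ∨ p0))=T] Δ:[p3=T] refutes=False
  v=0100: Γ:[p0=F, (p3 → (p3 ∨ p0))=T] Δ:[p3=F] refutes=False
  v=0101: Γ:[p0=F, (p3 → (p3 ∨ p0))=T] Δ:[p3=T] refutes=False
  v=0110: Γ:[p0=F, (p3 → (p3 ∨ p0))=T] Δ:[p3=F] refutes=False
  v=0111: Γ:[p0=F, (p3 → (p3 ∨ p0))=T] Δ:[p3=T] refutes=False
  v=1000: Γ:[p0=T, (p3 → (p3 ∨ p0))=T] Δ:[p3=F] refutes=True  ← countermodel

Result: NO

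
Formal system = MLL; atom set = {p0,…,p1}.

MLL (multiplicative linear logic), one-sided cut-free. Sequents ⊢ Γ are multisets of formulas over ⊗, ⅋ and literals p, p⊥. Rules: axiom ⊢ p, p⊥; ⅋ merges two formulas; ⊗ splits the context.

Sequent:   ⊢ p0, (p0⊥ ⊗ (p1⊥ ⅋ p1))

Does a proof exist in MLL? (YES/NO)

Derivation trace:
[⊗]  ⊢ p0, (p0⊥ ⊗ (p1⊥ ⅋ p1))
  [Ax]  ⊢ p0, p0⊥
  [⅋]  ⊢ (p1⊥ ⅋ p1)
    [Ax]  ⊢ p1, p1⊥

Result: YES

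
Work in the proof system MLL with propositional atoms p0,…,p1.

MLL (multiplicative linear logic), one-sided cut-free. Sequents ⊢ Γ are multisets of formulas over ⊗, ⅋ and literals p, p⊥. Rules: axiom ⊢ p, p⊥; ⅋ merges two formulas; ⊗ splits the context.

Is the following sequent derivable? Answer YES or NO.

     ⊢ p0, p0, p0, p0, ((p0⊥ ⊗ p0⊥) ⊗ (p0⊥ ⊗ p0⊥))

Derivation (root first):
[⊗]  ⊢ p0, p0, p0, p0, ((p0⊥ ⊗ p0⊥) ⊗ (p0⊥ ⊗ p0⊥))
  [⊗]  ⊢ p0, p0, (p0⊥ ⊗ p0⊥)
    [Ax]  ⊢ p0, p0⊥
    [Ax]  ⊢ p0, p0⊥
  [⊗]  ⊢ p0, p0, (p0⊥ ⊗ p0⊥)
    [Ax]  ⊢ p0, p0⊥
    [Ax]  ⊢ p0, p0⊥

Result: YES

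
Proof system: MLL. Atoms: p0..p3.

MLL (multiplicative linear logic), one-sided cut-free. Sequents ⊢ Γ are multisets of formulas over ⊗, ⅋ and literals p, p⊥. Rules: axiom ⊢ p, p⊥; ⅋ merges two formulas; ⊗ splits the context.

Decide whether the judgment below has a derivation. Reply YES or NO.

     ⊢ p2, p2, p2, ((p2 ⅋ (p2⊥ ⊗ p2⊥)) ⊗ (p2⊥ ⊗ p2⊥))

Derivation trace:
[⊗]  ⊢ p2, p2, p2, ((p2 ⅋ (p2⊥ ⊗ p2⊥)) ⊗ (p2⊥ ⊗ p2⊥))
  [⅋]  ⊢ p2, (p2 ⅋ (p2⊥ ⊗ p2⊥))
    [⊗]  ⊢ p2, p2, (p2⊥ ⊗ p2⊥)
      [Ax]  ⊢ p2, p2⊥
      [Ax]  ⊢ p2, p2⊥
  [⊗]  ⊢ p2, p2, (p2⊥ ⊗ p2⊥)
    [Ax]  ⊢ p2, p2⊥
    [Ax]  ⊢ p2, p2⊥

Result: YES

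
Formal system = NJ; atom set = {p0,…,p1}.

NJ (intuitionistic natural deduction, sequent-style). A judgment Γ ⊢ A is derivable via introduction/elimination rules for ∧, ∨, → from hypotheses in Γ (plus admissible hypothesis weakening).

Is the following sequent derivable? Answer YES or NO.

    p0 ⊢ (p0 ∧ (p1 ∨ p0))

Derivation trace:
[∧I] p0 ⊢ (p0 ∧ (p1 ∨ p0))
  [Wk] p0, p0 ⊢ p0
    [Ax] p0 ⊢ p0
  [∨I₂] p0 ⊢ (p1 ∨ p0)
    [Ax] p0 ⊢ p0

Result: YES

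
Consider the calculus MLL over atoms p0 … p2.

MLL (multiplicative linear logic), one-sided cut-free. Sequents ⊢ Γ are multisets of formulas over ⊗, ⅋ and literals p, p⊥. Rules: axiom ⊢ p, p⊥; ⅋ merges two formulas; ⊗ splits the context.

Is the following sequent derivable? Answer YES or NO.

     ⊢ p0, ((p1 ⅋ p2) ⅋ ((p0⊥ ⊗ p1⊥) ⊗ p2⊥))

Proof tree:
[⅋]  ⊢ p0, ((p1 ⅋ p2) ⅋ ((p0⊥ ⊗ p1⊥) ⊗ p2⊥))
  [⅋]  ⊢ p0, ((p0⊥ ⊗ p1⊥) ⊗ p2⊥), (p1 ⅋ p2)
    [⊗]  ⊢ p0, p1, p2, ((p0⊥ ⊗ p1⊥) ⊗ p2⊥)
      [⊗]  ⊢ p0, p1, (p0⊥ ⊗ p1⊥)
        [Ax]  ⊢ p0, p0⊥
        [Ax]  ⊢ p1, p1⊥
      [Ax]  ⊢ p2, p2⊥

Result: YES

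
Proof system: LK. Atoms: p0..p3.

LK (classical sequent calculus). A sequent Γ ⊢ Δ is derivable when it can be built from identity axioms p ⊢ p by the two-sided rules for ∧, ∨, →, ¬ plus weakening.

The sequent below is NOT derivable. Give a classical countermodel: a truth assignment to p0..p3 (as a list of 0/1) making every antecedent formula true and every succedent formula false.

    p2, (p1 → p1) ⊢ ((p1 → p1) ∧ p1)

Truth-table refutation:
  v=0000: Γ:[p2=F, (p1 → p1)=T] Δ:[((p1 → p1) ∧ p1)=F] refutes=False
  v=0001: Γ:[p2=F, (p1 → p1)=T] Δ:[((p1 → p1) ∧ p1)=F] refutes=False
  v=0010: Γ:[p2=T, (p1 → p1)=T] Δ:[((p1 → p1) ∧ p1)=F] refutes=True  ← countermodel

Result: [0, 0, 1, 0]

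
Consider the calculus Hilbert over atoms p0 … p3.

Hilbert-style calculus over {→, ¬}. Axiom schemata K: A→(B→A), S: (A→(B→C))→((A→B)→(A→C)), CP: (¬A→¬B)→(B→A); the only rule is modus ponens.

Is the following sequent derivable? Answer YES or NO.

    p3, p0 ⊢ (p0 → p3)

Proof tree:
[MP] p3, p0 ⊢ (p0 → p3)
  [K]  ⊢ (p3 → (p0 → p3))
  [MP] p3, p0 ⊢ p3
    [MP] p3 ⊢ (p0 → p3)
      [K]  ⊢ (p3 → (p0 → p3))
      [Hyp] p3 ⊢ p3
    [Hyp] p0 ⊢ p0

Result: YES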